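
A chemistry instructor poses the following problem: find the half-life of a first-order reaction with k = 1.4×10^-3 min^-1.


t½ = ln2/k = 0.693147/(1.4×10^-3 min^-1)
= 495.1 min

495.1 min


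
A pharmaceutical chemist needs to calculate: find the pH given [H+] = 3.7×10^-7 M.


pH = -log10([H+]) = -log10(3.7×10^-7)
= 7 - log10(3.7)
= 7 - 0.57
= 6.43

6.43


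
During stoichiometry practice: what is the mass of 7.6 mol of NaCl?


M(NaCl) = 58.44 g/mol
mass = n × M = 7.6 × 58.44 = 444.14 g

444.14 g


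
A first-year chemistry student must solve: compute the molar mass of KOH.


M(KOH) = 1×39.1 + 1×16.0 + 1×1.008
= 39.1 + 16.0 + 1.01
= 56.11 g/mol

56.11 g/mol


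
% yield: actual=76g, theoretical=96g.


% yield = actual/theoretical × 100
= 76/96 × 100
= 79.17%

79.17%


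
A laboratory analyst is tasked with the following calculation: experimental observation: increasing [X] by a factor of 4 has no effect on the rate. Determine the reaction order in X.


rate ∝ [X]^n
rate ∝ [X]^0
Order in X: 0

0


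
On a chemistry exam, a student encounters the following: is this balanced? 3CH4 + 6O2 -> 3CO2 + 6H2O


Equation: 3CH4 + 6O2 -> 3CO2 + 6H2O
Check atoms: C: 3=3, H: 12=12, O: 12=12
Balanced

Yes, balanced


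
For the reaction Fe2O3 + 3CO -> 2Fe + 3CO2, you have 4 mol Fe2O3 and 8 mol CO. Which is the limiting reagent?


Mole ratio available / coefficient:
  Fe2O3: 4/1 = 4.000
  CO: 8/3 = 2.667
Smaller ratio is limiting.

CO


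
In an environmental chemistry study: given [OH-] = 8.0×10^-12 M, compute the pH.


pOH = -log10([OH-]) = -log10(8.0×10^-12)
= 12 - log10(8.0) = 11.1
pH = 14 - pOH = 14 - 11.1 = 2.9

2.9


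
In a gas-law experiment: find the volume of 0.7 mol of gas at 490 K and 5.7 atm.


PV = nRT  (R = 0.08206 L·atm/(mol·K))
V = nRT/P = 0.7×0.08206×490/5.7
= 4.938 L

4.938 L


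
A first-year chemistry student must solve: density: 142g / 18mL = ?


ρ = mass/volume
= 142/18
= 7.889 g/mL

7.889 g/mL


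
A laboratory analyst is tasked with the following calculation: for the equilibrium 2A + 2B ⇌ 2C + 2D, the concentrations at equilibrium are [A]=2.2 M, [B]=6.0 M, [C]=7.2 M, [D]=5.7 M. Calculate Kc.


Kc = [C]^2[D]^2/([A]^2[B]^2)
= (7.2^2 × 5.7^2)/(2.2^2 × 6.0^2)
= 1684.2816/174.24
= 9.666

9.666


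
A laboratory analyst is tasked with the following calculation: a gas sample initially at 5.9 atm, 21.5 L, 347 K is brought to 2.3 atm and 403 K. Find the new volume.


P1V1/T1 = P2V2/T2
V2 = P1V1T2/(T1P2)
= 5.9×21.5×403/(347×2.3)
= 64.053 L

64.053 L


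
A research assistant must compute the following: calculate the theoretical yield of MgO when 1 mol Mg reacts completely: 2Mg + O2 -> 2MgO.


Mole ratio MgO:Mg = 2:2
n(MgO) = 1 × 2/2 = 1.000 mol
mass = 1.000 × 40.31 = 40.31 g

40.31 g


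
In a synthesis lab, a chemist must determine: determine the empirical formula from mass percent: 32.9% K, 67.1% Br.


Assume 100 g sample. Moles of each element:
  K: 32.9/39.1 = 0.841 mol
  Br: 67.1/79.9 = 0.84 mol
Divide by smallest (0.84):
  K: 0.841/0.84 = 1.0
  Br: 0.84/0.84 = 1.0
Empirical formula: KBr

KBr


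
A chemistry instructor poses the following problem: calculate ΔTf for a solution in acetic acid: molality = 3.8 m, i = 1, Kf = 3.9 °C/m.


ΔTf = Kf × m × i
= 3.9 × 3.8 × 1
= 14.82 °C

14.82 °C


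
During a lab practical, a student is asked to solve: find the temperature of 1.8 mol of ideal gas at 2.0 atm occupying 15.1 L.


PV = nRT  (R = 0.08206 L·atm/(mol·K))
T = PV/(nR) = 2.0×15.1/(1.8×0.08206)
= 30.20/0.147708
= 204.46 K

204.46 K


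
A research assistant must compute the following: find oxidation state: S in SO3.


x + 3(-2) = 0, so x = +6
Oxidation number: +6

+6


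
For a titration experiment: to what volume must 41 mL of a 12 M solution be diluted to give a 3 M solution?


C1V1 = C2V2
12 × 41 = 3 × V2
V2 = 492/3 = 164.0 mL

164.0 mL


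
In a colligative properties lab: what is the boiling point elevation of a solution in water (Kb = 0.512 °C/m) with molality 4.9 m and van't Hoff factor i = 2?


ΔTb = Kb × m × i
= 0.512 × 4.9 × 2
= 5.0176 °C

5.0176 °C


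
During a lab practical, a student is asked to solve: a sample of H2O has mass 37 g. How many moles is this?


M(H2O) = 18.02 g/mol
n = mass/M = 37/18.02 = 2.0533 mol

2.0533 mol


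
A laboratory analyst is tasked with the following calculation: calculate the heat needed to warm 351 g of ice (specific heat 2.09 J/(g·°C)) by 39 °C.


q = mcΔT = 351 × 2.09 × 39
= 28610.01 J

28610.01 J


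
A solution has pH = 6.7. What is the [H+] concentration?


[H+] = 10^(-pH) = 10^(-6.7)
= 2.0×10^-7 M

2.0×10^-7 M


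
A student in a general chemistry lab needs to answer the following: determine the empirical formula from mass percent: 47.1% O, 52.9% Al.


Assume 100 g sample. Moles of each element:
  O: 47.1/16.0 = 2.944 mol
  Al: 52.9/26.98 = 1.961 mol
Divide by smallest (1.961):
  O: 2.944/1.961 = 1.5
  Al: 1.961/1.961 = 1.0
Multiply all ratios by 2 to obtain whole numbers.
Empirical formula: Al2O3

Al2O3


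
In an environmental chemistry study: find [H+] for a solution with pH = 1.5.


[H+] = 10^(-pH) = 10^(-1.5)
= 3.16×10^-2 M

3.16×10^-2 M


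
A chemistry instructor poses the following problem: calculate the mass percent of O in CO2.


M(CO2) = 1×12.01 + 2×16.0 = 44.01 g/mol
Mass of O = 2 × 16.0 = 32.00 g/mol
% O = 32.00/44.01 × 100 = 72.71%

72.71%


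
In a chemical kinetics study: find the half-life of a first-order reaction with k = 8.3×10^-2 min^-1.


t½ = ln2/k = 0.693147/(8.3×10^-2 min^-1)
= 8.351 min

8.351 min


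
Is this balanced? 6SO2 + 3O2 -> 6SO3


Equation: 6SO2 + 3O2 -> 6SO3
Check atoms: O: 18=18, S: 6=6
Balanced

Yes, balanced


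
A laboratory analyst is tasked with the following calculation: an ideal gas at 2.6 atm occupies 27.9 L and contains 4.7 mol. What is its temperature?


PV = nRT  (R = 0.08206 L·atm/(mol·K))
T = PV/(nR) = 2.6×27.9/(4.7×0.08206)
= 72.54/0.385682
= 188.08 K

188.08 K


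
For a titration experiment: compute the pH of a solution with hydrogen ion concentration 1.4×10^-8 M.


pH = -log10([H+]) = -log10(1.4×10^-8)
= 8 - log10(1.4)
= 8 - 0.15
= 7.85

7.85


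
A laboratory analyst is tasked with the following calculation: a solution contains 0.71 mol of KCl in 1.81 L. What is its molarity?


M = n/V = 0.71/1.81 = 0.392 mol/L

0.392 M


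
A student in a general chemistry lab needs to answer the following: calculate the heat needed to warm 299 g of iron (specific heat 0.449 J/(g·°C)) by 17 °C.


q = mcΔT = 299 × 0.449 × 17
= 2282.27 J

2282.27 J


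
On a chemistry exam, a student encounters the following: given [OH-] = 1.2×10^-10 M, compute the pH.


pOH = -log10([OH-]) = -log10(1.2×10^-10)
= 10 - log10(1.2) = 9.92
pH = 14 - pOH = 14 - 9.92 = 4.08

4.08


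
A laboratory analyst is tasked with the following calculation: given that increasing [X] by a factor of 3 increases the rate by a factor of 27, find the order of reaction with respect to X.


rate ∝ [X]^n
3^n = 27 → n = 3
Order in X: 3

3


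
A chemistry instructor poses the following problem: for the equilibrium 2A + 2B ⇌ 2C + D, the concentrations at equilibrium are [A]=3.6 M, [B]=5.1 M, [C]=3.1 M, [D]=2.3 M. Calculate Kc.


Kc = [C]^2[D]/([A]^2[B]^2)
= (3.1^2 × 2.3^1)/(3.6^2 × 5.1^2)
= 22.103/337.0896
= 0.06557

0.06557


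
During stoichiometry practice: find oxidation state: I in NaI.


halide: -1
Oxidation number: -1

-1


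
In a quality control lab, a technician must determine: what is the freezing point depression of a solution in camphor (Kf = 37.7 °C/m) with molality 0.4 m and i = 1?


ΔTf = Kf × m × i
= 37.7 × 0.4 × 1
= 15.08 °C

15.08 °C


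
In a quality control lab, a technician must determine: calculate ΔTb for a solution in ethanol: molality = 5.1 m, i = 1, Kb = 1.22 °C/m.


ΔTb = Kb × m × i
= 1.22 × 5.1 × 1
= 6.222 °C

6.222 °C


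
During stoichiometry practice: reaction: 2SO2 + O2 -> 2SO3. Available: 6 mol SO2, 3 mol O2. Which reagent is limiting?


Mole ratio available / coefficient:
  SO2: 6/2 = 3.000
  O2: 3/1 = 3.000
Smaller ratio is limiting.

neither (stoichiometric); SO2 and O2 are fully consumed


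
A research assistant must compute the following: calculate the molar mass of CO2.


M(CO2) = 1×12.01 + 2×16.0
= 12.01 + 32.0
= 44.01 g/mol

44.01 g/mol


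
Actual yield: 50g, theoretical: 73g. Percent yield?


% yield = actual/theoretical × 100
= 50/73 × 100
= 68.49%

68.49%


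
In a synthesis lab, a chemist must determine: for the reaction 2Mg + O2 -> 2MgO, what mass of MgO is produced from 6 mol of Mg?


Mole ratio MgO:Mg = 2:2
n(MgO) = 6 × 2/2 = 6.000 mol
mass = 6.000 × 40.31 = 241.86 g

241.86 g


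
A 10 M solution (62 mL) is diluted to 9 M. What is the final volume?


C1V1 = C2V2
10 × 62 = 9 × V2
V2 = 620/9 = 68.89 mL

68.89 mL


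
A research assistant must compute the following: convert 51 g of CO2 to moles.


M(CO2) = 44.01 g/mol
n = mass/M = 51/44.01 = 1.1588 mol

1.1588 mol


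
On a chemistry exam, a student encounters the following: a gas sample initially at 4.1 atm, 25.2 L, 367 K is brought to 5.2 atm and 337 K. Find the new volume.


P1V1/T1 = P2V2/T2
V2 = P1V1T2/(T1P2)
= 4.1×25.2×337/(367×5.2)
= 18.245 L

18.245 L


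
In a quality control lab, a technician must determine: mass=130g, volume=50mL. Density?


ρ = mass/volume
= 130/50
= 2.6 g/mL

2.6 g/mL


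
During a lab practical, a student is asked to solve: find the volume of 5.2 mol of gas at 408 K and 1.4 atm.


PV = nRT  (R = 0.08206 L·atm/(mol·K))
V = nRT/P = 5.2×0.08206×408/1.4
= 124.356 L

124.356 L


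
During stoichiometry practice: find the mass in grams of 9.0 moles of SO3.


M(SO3) = 80.07 g/mol
mass = n × M = 9.0 × 80.07 = 720.63 g

720.63 g


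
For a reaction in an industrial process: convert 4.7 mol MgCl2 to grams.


M(MgCl2) = 95.21 g/mol
mass = n × M = 4.7 × 95.21 = 447.49 g

447.49 g


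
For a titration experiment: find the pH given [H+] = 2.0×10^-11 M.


pH = -log10([H+]) = -log10(2.0×10^-11)
= 11 - log10(2.0)
= 11 - 0.3
= 10.7

10.7


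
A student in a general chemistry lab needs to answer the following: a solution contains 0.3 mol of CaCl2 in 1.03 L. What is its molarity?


M = n/V = 0.3/1.03 = 0.291 mol/L

0.291 M


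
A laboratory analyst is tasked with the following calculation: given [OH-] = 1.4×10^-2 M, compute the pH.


pOH = -log10([OH-]) = -log10(1.4×10^-2)
= 2 - log10(1.4) = 1.85
pH = 14 - pOH = 14 - 1.85 = 12.15

12.15


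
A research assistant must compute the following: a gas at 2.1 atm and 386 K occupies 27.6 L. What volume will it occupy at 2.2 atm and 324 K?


P1V1/T1 = P2V2/T2
V2 = P1V1T2/(T1P2)
= 2.1×27.6×324/(386×2.2)
= 22.114 L

22.114 L


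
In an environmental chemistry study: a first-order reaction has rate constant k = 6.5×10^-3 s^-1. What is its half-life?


t½ = ln2/k = 0.693147/(6.5×10^-3 s^-1)
= 106.6 s

106.6 s


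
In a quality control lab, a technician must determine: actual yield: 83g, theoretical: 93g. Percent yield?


% yield = actual/theoretical × 100
= 83/93 × 100
= 89.25%

89.25%


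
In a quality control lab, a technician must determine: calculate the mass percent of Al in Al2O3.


M(Al2O3) = 2×26.98 + 3×16.0 = 101.96 g/mol
Mass of Al = 2 × 26.98 = 53.96 g/mol
% Al = 53.96/101.96 × 100 = 52.92%

52.92%


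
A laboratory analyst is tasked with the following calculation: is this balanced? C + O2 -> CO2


Equation: C + O2 -> CO2
Check atoms: C: 1=1, O: 2=2
Balanced

Yes, balanced


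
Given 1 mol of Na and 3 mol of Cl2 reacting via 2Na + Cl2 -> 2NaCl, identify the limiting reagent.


Mole ratio available / coefficient:
  Na: 1/2 = 0.500
  Cl2: 3/1 = 3.000
Smaller ratio is limiting.

Na


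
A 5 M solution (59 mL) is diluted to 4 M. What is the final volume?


C1V1 = C2V2
5 × 59 = 4 × V2
V2 = 295/4 = 73.75 mL

73.75 mL


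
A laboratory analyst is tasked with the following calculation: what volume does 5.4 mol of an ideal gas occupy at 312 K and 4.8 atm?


PV = nRT  (R = 0.08206 L·atm/(mol·K))
V = nRT/P = 5.4×0.08206×312/4.8
= 28.803 L

28.803 L


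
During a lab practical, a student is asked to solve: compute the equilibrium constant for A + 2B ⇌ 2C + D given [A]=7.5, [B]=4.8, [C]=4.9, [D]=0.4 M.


Kc = [C]^2[D]/([A][B]^2)
= (4.9^2 × 0.4^1)/(7.5^1 × 4.8^2)
= 9.604/172.8
= 0.05558

0.05558


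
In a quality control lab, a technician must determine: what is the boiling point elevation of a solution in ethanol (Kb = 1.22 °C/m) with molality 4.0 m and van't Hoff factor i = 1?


ΔTb = Kb × m × i
= 1.22 × 4.0 × 1
= 4.88 °C

4.88 °C


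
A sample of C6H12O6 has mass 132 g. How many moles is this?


M(C6H12O6) = 180.16 g/mol
n = mass/M = 132/180.16 = 0.7327 mol

0.7327 mol


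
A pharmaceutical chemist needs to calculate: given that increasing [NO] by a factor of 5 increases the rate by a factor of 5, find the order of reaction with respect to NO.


rate ∝ [NO]^n
5^n = 5 → n = 1
Order in NO: 1

1


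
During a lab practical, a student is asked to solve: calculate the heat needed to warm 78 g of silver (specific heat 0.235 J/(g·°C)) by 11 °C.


q = mcΔT = 78 × 0.235 × 11
= 201.63 J

201.63 J


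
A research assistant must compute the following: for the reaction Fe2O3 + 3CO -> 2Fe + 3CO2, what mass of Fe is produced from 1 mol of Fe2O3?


Mole ratio Fe:Fe2O3 = 2:1
n(Fe) = 1 × 2/1 = 2.000 mol
mass = 2.000 × 55.85 = 111.7 g

111.7 g


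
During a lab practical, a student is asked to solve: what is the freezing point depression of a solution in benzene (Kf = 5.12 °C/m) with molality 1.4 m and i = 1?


ΔTf = Kf × m × i
= 5.12 × 1.4 × 1
= 7.168 °C

7.168 °C


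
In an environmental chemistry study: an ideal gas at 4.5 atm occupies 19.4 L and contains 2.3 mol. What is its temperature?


PV = nRT  (R = 0.08206 L·atm/(mol·K))
T = PV/(nR) = 4.5×19.4/(2.3×0.08206)
= 87.30/0.188738
= 462.55 K

462.55 K


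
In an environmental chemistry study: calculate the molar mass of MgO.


M(MgO) = 1×24.31 + 1×16.0
= 24.31 + 16.0
= 40.31 g/mol

40.31 g/mol


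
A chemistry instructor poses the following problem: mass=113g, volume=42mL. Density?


ρ = mass/volume
= 113/42
= 2.69 g/mL

2.69 g/mL


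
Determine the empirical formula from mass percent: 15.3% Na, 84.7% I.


Assume 100 g sample. Moles of each element:
  Na: 15.3/22.99 = 0.666 mol
  I: 84.7/126.9 = 0.667 mol
Divide by smallest (0.666):
  Na: 0.666/0.666 = 1.0
  I: 0.667/0.666 = 1.0
Empirical formula: NaI

NaI


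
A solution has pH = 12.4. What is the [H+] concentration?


[H+] = 10^(-pH) = 10^(-12.4)
= 3.98×10^-13 M

3.98×10^-13 M


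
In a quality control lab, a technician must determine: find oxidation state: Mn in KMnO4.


(+1) + x + 4(-2) = 0, so x = +7
Oxidation number: +7

+7


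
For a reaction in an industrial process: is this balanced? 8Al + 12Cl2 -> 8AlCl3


Equation: 8Al + 12Cl2 -> 8AlCl3
Check atoms: Al: 8=8, Cl: 24=24
Balanced

Yes, balanced


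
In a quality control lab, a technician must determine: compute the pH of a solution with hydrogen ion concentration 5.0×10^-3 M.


pH = -log10([H+]) = -log10(5.0×10^-3)
= 3 - log10(5.0)
= 3 - 0.7
= 2.3

2.3


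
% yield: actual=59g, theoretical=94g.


% yield = actual/theoretical × 100
= 59/94 × 100
= 62.77%

62.77%


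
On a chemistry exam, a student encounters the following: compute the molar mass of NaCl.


M(NaCl) = 1×22.99 + 1×35.45
= 22.99 + 35.45
= 58.44 g/mol

58.44 g/mol


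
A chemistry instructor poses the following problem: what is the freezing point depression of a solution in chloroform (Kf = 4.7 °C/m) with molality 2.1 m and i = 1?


ΔTf = Kf × m × i
= 4.7 × 2.1 × 1
= 9.87 °C

9.87 °C


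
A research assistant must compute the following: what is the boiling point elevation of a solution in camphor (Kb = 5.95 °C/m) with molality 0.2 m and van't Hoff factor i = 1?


ΔTb = Kb × m × i
= 5.95 × 0.2 × 1
= 1.19 °C

1.19 °C


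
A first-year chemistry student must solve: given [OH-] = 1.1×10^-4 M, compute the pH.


pOH = -log10([OH-]) = -log10(1.1×10^-4)
= 4 - log10(1.1) = 3.96
pH = 14 - pOH = 14 - 3.96 = 10.04

10.04


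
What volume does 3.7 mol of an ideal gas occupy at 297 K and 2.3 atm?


PV = nRT  (R = 0.08206 L·atm/(mol·K))
V = nRT/P = 3.7×0.08206×297/2.3
= 39.207 L

39.207 L


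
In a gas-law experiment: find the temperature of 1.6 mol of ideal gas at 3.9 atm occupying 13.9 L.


PV = nRT  (R = 0.08206 L·atm/(mol·K))
T = PV/(nR) = 3.9×13.9/(1.6×0.08206)
= 54.21/0.131296
= 412.88 K

412.88 K


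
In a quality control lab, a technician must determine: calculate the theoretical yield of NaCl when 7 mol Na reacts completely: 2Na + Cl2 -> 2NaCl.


Mole ratio NaCl:Na = 2:2
n(NaCl) = 7 × 2/2 = 7.000 mol
mass = 7.000 × 58.44 = 409.08 g

409.08 g


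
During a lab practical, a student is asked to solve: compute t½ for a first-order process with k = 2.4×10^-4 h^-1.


t½ = ln2/k = 0.693147/(2.4×10^-4 h^-1)
= 2888 h

2888 h


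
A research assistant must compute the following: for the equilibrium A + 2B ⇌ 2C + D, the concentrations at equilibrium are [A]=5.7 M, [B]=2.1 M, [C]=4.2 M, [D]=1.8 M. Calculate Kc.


Kc = [C]^2[D]/([A][B]^2)
= (4.2^2 × 1.8^1)/(5.7^1 × 2.1^2)
= 31.752/25.137
= 1.263

1.263


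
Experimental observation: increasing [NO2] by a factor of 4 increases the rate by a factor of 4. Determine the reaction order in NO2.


rate ∝ [NO2]^n
4^n = 4 → n = 1
Order in NO2: 1

1


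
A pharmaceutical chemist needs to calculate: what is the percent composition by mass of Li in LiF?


M(LiF) = 1×6.94 + 1×19.0 = 25.94 g/mol
Mass of Li = 1 × 6.94 = 6.94 g/mol
% Li = 6.94/25.94 × 100 = 26.75%

26.75%


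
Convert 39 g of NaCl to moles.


M(NaCl) = 58.44 g/mol
n = mass/M = 39/58.44 = 0.6674 mol

0.6674 mol


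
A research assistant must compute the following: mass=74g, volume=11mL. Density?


ρ = mass/volume
= 74/11
= 6.727 g/mL

6.727 g/mL


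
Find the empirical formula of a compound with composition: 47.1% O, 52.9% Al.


Assume 100 g sample. Moles of each element:
  O: 47.1/16.0 = 2.944 mol
  Al: 52.9/26.98 = 1.961 mol
Divide by smallest (1.961):
  O: 2.944/1.961 = 1.5
  Al: 1.961/1.961 = 1.0
Multiply all ratios by 2 to obtain whole numbers.
Empirical formula: Al2O3

Al2O3


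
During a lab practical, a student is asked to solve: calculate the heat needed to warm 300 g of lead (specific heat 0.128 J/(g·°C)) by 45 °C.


q = mcΔT = 300 × 0.128 × 45
= 1728.00 J

1728.00 J


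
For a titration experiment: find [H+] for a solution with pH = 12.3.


[H+] = 10^(-pH) = 10^(-12.3)
= 5.01×10^-13 M

5.01×10^-13 M


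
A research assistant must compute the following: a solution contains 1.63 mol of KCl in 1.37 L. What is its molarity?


M = n/V = 1.63/1.37 = 1.190 mol/L

1.190 M


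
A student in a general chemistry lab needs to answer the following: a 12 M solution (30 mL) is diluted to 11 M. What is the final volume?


C1V1 = C2V2
12 × 30 = 11 × V2
V2 = 360/11 = 32.73 mL

32.73 mL


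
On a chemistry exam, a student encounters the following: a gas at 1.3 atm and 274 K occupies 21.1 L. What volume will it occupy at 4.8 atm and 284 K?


P1V1/T1 = P2V2/T2
V2 = P1V1T2/(T1P2)
= 1.3×21.1×284/(274×4.8)
= 5.923 L

5.923 L


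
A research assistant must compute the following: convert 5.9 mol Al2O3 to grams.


M(Al2O3) = 101.96 g/mol
mass = n × M = 5.9 × 101.96 = 601.56 g

601.56 g


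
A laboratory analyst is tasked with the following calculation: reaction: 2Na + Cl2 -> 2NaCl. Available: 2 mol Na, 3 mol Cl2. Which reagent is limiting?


Mole ratio available / coefficient:
  Na: 2/2 = 1.000
  Cl2: 3/1 = 3.000
Smaller ratio is limiting.

Na


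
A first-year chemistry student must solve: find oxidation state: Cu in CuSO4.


Sulfate is -2, so Cu = +2
Oxidation number: +2

+2


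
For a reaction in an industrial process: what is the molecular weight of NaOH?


M(NaOH) = 1×22.99 + 1×16.0 + 1×1.008
= 22.99 + 16.0 + 1.01
= 40.0 g/mol

40.0 g/mol


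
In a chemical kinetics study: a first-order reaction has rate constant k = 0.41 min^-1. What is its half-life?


t½ = ln2/k = 0.693147/(0.41 min^-1)
= 1.691 min

1.691 min


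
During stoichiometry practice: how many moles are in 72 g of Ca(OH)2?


M(Ca(OH)2) = 74.1 g/mol
n = mass/M = 72/74.1 = 0.9717 mol

0.9717 mol


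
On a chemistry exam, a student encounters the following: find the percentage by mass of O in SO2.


M(SO2) = 1×32.07 + 2×16.0 = 64.07 g/mol
Mass of O = 2 × 16.0 = 32.00 g/mol
% O = 32.00/64.07 × 100 = 49.95%

49.95%


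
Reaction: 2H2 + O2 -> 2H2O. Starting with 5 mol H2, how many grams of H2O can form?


Mole ratio H2O:H2 = 2:2
n(H2O) = 5 × 2/2 = 5.000 mol
mass = 5.000 × 18.02 = 90.1 g

90.1 g


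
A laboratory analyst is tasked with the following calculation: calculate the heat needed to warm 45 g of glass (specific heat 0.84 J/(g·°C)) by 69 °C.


q = mcΔT = 45 × 0.84 × 69
= 2608.20 J

2608.20 J


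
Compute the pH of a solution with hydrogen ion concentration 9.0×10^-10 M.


pH = -log10([H+]) = -log10(9.0×10^-10)
= 10 - log10(9.0)
= 10 - 0.95
= 9.05

9.05


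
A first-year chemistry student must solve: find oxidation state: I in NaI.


halide: -1
Oxidation number: -1

-1


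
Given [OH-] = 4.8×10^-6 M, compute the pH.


pOH = -log10([OH-]) = -log10(4.8×10^-6)
= 6 - log10(4.8) = 5.32
pH = 14 - pOH = 14 - 5.32 = 8.68

8.68


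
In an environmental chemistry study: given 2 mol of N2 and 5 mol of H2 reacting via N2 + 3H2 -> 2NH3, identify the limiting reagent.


Mole ratio available / coefficient:
  N2: 2/1 = 2.000
  H2: 5/3 = 1.667
Smaller ratio is limiting.

H2


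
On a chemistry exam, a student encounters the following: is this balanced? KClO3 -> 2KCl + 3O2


Equation: KClO3 -> 2KCl + 3O2
Check atoms: Cl: 1≠2, K: 1≠2, O: 3≠6
Not balanced

No, not balanced


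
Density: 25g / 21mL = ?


ρ = mass/volume
= 25/21
= 1.19 g/mL

1.19 g/mL


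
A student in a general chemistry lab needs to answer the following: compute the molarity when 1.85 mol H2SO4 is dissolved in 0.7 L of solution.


M = n/V = 1.85/0.7 = 2.643 mol/L

2.643 M


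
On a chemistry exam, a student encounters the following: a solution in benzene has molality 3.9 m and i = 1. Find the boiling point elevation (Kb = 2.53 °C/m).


ΔTb = Kb × m × i
= 2.53 × 3.9 × 1
= 9.867 °C

9.867 °C


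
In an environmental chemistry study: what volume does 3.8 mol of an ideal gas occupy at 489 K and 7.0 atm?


PV = nRT  (R = 0.08206 L·atm/(mol·K))
V = nRT/P = 3.8×0.08206×489/7.0
= 21.783 L

21.783 L


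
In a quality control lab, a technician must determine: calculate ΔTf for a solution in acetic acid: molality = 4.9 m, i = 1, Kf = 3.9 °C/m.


ΔTf = Kf × m × i
= 3.9 × 4.9 × 1
= 19.11 °C

19.11 °C


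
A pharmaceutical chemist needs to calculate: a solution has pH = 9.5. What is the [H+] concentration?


[H+] = 10^(-pH) = 10^(-9.5)
= 3.16×10^-10 M

3.16×10^-10 M


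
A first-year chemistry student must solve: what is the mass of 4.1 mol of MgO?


M(MgO) = 40.31 g/mol
mass = n × M = 4.1 × 40.31 = 165.27 g

165.27 g


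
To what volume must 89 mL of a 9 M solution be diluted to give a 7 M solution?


C1V1 = C2V2
9 × 89 = 7 × V2
V2 = 801/7 = 114.43 mL

114.43 mL


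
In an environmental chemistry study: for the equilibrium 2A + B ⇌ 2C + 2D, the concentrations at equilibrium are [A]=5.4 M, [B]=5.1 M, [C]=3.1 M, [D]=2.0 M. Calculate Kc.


Kc = [C]^2[D]^2/([A]^2[B])
= (3.1^2 × 2.0^2)/(5.4^2 × 5.1^1)
= 38.44/148.716
= 0.2585

0.2585


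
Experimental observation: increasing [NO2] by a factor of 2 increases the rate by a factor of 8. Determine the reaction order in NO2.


rate ∝ [NO2]^n
2^n = 8 → n = 3
Order in NO2: 3

3


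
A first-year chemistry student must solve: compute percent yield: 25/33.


% yield = actual/theoretical × 100
= 25/33 × 100
= 75.76%

75.76%


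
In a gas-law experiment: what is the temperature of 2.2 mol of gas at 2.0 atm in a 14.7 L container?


PV = nRT  (R = 0.08206 L·atm/(mol·K))
T = PV/(nR) = 2.0×14.7/(2.2×0.08206)
= 29.40/0.180532
= 162.85 K

162.85 K


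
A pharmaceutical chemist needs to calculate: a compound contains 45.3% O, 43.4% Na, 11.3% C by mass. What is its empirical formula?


Assume 100 g sample. Moles of each element:
  O: 45.3/16.0 = 2.831 mol
  Na: 43.4/22.99 = 1.888 mol
  C: 11.3/12.01 = 0.941 mol
Divide by smallest (0.941):
  O: 2.831/0.941 = 3.01
  Na: 1.888/0.941 = 2.01
  C: 0.941/0.941 = 1.0
Empirical formula: Na2CO3

Na2CO3


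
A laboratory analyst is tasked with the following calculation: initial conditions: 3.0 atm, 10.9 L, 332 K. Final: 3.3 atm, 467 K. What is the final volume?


P1V1/T1 = P2V2/T2
V2 = P1V1T2/(T1P2)
= 3.0×10.9×467/(332×3.3)
= 13.938 L

13.938 L


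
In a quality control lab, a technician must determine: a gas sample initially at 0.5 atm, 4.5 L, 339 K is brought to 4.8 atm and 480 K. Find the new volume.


P1V1/T1 = P2V2/T2
V2 = P1V1T2/(T1P2)
= 0.5×4.5×480/(339×4.8)
= 0.664 L

0.664 L


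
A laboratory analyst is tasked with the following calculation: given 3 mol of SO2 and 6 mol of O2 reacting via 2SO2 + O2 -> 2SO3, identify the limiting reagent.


Mole ratio available / coefficient:
  SO2: 3/2 = 1.500
  O2: 6/1 = 6.000
Smaller ratio is limiting.

SO2


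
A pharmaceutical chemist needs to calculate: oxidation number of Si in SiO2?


x + 2(-2) = 0, so x = +4
Oxidation number: +4

+4


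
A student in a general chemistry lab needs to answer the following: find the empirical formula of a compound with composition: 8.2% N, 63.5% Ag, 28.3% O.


Assume 100 g sample. Moles of each element:
  N: 8.2/14.01 = 0.585 mol
  Ag: 63.5/107.87 = 0.589 mol
  O: 28.3/16.0 = 1.769 mol
Divide by smallest (0.585):
  N: 0.585/0.585 = 1.0
  Ag: 0.589/0.585 = 1.01
  O: 1.769/0.585 = 3.02
Empirical formula: AgNO3

AgNO3


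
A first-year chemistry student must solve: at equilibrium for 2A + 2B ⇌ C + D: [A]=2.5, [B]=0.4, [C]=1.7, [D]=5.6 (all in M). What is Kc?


Kc = [C][D]/([A]^2[B]^2)
= (1.7^1 × 5.6^1)/(2.5^2 × 0.4^2)
= 9.52/1
= 9.520

9.520


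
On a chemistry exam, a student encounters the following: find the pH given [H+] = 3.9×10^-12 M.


pH = -log10([H+]) = -log10(3.9×10^-12)
= 12 - log10(3.9)
= 12 - 0.59
= 11.41

11.41


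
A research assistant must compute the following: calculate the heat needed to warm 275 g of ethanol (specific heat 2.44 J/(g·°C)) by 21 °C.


q = mcΔT = 275 × 2.44 × 21
= 14091.00 J

14091.00 J


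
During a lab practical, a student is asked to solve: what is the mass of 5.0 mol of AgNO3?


M(AgNO3) = 169.88 g/mol
mass = n × M = 5.0 × 169.88 = 849.40 g

849.40 g


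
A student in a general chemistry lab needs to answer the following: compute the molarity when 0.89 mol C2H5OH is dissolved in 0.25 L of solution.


M = n/V = 0.89/0.25 = 3.560 mol/L

3.560 M


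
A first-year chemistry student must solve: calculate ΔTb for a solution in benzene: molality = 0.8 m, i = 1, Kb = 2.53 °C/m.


ΔTb = Kb × m × i
= 2.53 × 0.8 × 1
= 2.024 °C

2.024 °C


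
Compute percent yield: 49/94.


% yield = actual/theoretical × 100
= 49/94 × 100
= 52.13%

52.13%


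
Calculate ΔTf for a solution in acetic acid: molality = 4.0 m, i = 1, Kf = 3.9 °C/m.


ΔTf = Kf × m × i
= 3.9 × 4.0 × 1
= 15.6 °C

15.6 °C


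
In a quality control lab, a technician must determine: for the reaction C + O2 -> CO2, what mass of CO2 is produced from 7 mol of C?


Mole ratio CO2:C = 1:1
n(CO2) = 7 × 1/1 = 7.000 mol
mass = 7.000 × 44.01 = 308.07 g

308.07 g


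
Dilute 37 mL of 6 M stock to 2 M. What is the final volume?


C1V1 = C2V2
6 × 37 = 2 × V2
V2 = 222/2 = 111.0 mL

111.0 mL


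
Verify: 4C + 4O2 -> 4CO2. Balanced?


Equation: 4C + 4O2 -> 4CO2
Check atoms: C: 4=4, O: 8=8
Balanced

Yes, balanced


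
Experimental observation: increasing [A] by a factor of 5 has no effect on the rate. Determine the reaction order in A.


rate ∝ [A]^n
rate ∝ [A]^0
Order in A: 0

0


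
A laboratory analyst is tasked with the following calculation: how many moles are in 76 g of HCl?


M(HCl) = 36.46 g/mol
n = mass/M = 76/36.46 = 2.0845 mol

2.0845 mol


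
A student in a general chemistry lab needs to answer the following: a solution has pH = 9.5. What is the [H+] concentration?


[H+] = 10^(-pH) = 10^(-9.5)
= 3.16×10^-10 M

3.16×10^-10 M


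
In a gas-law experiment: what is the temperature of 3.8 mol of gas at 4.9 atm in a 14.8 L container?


PV = nRT  (R = 0.08206 L·atm/(mol·K))
T = PV/(nR) = 4.9×14.8/(3.8×0.08206)
= 72.52/0.311828
= 232.56 K

232.56 K


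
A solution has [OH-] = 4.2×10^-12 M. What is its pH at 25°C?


pOH = -log10([OH-]) = -log10(4.2×10^-12)
= 12 - log10(4.2) = 11.38
pH = 14 - pOH = 14 - 11.38 = 2.62

2.62


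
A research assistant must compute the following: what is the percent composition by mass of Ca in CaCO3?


M(CaCO3) = 1×40.08 + 1×12.01 + 3×16.0 = 100.09 g/mol
Mass of Ca = 1 × 40.08 = 40.08 g/mol
% Ca = 40.08/100.09 × 100 = 40.04%

40.04%


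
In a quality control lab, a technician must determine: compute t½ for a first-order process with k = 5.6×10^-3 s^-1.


t½ = ln2/k = 0.693147/(5.6×10^-3 s^-1)
= 123.8 s

123.8 s


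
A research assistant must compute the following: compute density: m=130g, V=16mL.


ρ = mass/volume
= 130/16
= 8.125 g/mL

8.125 g/mL


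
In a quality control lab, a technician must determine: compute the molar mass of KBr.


M(KBr) = 1×39.1 + 1×79.9
= 39.1 + 79.9
= 119.0 g/mol

119.0 g/mol


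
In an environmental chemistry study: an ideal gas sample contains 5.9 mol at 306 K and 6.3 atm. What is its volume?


PV = nRT  (R = 0.08206 L·atm/(mol·K))
V = nRT/P = 5.9×0.08206×306/6.3
= 23.516 L

23.516 L


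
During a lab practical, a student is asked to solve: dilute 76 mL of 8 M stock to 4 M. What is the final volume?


C1V1 = C2V2
8 × 76 = 4 × V2
V2 = 608/4 = 152.0 mL

152.0 mL


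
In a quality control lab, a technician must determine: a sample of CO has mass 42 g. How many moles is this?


M(CO) = 28.01 g/mol
n = mass/M = 42/28.01 = 1.4995 mol

1.4995 mol


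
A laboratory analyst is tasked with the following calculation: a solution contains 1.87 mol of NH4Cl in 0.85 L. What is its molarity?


M = n/V = 1.87/0.85 = 2.200 mol/L

2.200 M


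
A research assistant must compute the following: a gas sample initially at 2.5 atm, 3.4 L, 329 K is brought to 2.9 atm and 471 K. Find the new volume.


P1V1/T1 = P2V2/T2
V2 = P1V1T2/(T1P2)
= 2.5×3.4×471/(329×2.9)
= 4.196 L

4.196 L


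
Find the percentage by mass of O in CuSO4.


M(CuSO4) = 1×63.55 + 1×32.07 + 4×16.0 = 159.62 g/mol
Mass of O = 4 × 16.0 = 64.00 g/mol
% O = 64.00/159.62 × 100 = 40.10%

40.10%


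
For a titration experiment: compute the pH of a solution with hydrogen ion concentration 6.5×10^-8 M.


pH = -log10([H+]) = -log10(6.5×10^-8)
= 8 - log10(6.5)
= 8 - 0.81
= 7.19

7.19


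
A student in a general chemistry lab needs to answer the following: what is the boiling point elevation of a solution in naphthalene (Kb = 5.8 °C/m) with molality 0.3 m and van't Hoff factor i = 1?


ΔTb = Kb × m × i
= 5.8 × 0.3 × 1
= 1.74 °C

1.74 °C


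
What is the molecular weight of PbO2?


M(PbO2) = 1×207.2 + 2×16.0
= 207.2 + 32.0
= 239.2 g/mol

239.2 g/mol


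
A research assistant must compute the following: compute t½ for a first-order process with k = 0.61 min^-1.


t½ = ln2/k = 0.693147/(0.61 min^-1)
= 1.136 min

1.136 min


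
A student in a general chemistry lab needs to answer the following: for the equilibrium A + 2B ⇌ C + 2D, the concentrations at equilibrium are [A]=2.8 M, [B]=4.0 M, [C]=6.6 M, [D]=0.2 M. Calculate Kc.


Kc = [C][D]^2/([A][B]^2)
= (6.6^1 × 0.2^2)/(2.8^1 × 4.0^2)
= 0.264/44.8
= 0.005893

0.005893


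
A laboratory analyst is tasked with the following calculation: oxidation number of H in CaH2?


H with a metal (hydride): -1
Oxidation number: -1

-1


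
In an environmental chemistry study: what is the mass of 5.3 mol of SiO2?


M(SiO2) = 60.09 g/mol
mass = n × M = 5.3 × 60.09 = 318.48 g

318.48 g


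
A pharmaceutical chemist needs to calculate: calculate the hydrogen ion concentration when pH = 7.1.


[H+] = 10^(-pH) = 10^(-7.1)
= 7.94×10^-8 M

7.94×10^-8 M


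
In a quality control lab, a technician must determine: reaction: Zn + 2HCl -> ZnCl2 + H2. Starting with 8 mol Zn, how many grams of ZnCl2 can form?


Mole ratio ZnCl2:Zn = 1:1
n(ZnCl2) = 8 × 1/1 = 8.000 mol
mass = 8.000 × 136.28 = 1090.24 g

1090.24 g


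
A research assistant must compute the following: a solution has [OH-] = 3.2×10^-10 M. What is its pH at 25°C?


pOH = -log10([OH-]) = -log10(3.2×10^-10)
= 10 - log10(3.2) = 9.49
pH = 14 - pOH = 14 - 9.49 = 4.51

4.51


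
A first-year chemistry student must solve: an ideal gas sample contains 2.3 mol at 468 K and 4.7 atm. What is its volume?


PV = nRT  (R = 0.08206 L·atm/(mol·K))
V = nRT/P = 2.3×0.08206×468/4.7
= 18.793 L

18.793 L


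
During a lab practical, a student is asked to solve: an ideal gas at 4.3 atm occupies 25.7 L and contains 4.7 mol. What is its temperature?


PV = nRT  (R = 0.08206 L·atm/(mol·K))
T = PV/(nR) = 4.3×25.7/(4.7×0.08206)
= 110.51/0.385682
= 286.53 K

286.53 K


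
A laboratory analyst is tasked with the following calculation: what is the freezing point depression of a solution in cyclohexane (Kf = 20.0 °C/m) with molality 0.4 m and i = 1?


ΔTf = Kf × m × i
= 20.0 × 0.4 × 1
= 8.0 °C

8.0 °C


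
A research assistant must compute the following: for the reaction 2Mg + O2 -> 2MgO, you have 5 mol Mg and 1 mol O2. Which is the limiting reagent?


Mole ratio available / coefficient:
  Mg: 5/2 = 2.500
  O2: 1/1 = 1.000
Smaller ratio is limiting.

O2


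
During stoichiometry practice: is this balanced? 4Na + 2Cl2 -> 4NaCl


Equation: 4Na + 2Cl2 -> 4NaCl
Check atoms: Cl: 4=4, Na: 4=4
Balanced

Yes, balanced


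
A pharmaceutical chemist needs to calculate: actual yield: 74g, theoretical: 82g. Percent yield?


% yield = actual/theoretical × 100
= 74/82 × 100
= 90.24%

90.24%


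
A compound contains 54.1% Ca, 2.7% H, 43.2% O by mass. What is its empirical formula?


Assume 100 g sample. Moles of each element:
  Ca: 54.1/40.08 = 1.35 mol
  H: 2.7/1.008 = 2.679 mol
  O: 43.2/16.0 = 2.7 mol
Divide by smallest (1.35):
  Ca: 1.35/1.35 = 1.0
  H: 2.679/1.35 = 1.98
  O: 2.7/1.35 = 2.0
Empirical formula: CaO2H2

CaO2H2


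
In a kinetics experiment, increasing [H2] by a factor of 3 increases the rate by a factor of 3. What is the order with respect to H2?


rate ∝ [H2]^n
3^n = 3 → n = 1
Order in H2: 1

1


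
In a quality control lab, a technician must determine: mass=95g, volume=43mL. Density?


ρ = mass/volume
= 95/43
= 2.209 g/mL

2.209 g/mL


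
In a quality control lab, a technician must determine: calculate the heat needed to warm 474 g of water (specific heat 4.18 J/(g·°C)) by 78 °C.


q = mcΔT = 474 × 4.18 × 78
= 154542.96 J

154542.96 J


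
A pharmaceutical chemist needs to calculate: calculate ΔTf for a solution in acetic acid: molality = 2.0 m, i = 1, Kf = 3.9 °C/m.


ΔTf = Kf × m × i
= 3.9 × 2.0 × 1
= 7.8 °C

7.8 °C


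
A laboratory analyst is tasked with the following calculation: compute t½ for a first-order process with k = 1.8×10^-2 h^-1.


t½ = ln2/k = 0.693147/(1.8×10^-2 h^-1)
= 38.51 h

38.51 h


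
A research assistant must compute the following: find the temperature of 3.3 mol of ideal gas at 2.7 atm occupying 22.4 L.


PV = nRT  (R = 0.08206 L·atm/(mol·K))
T = PV/(nR) = 2.7×22.4/(3.3×0.08206)
= 60.48/0.270798
= 223.34 K

223.34 K


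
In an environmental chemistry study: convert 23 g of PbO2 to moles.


M(PbO2) = 239.2 g/mol
n = mass/M = 23/239.2 = 0.0962 mol

0.0962 mol


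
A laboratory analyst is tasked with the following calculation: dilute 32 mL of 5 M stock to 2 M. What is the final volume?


C1V1 = C2V2
5 × 32 = 2 × V2
V2 = 160/2 = 80.0 mL

80.0 mL


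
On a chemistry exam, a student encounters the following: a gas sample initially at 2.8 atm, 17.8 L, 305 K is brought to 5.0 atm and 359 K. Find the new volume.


P1V1/T1 = P2V2/T2
V2 = P1V1T2/(T1P2)
= 2.8×17.8×359/(305×5.0)
= 11.733 L

11.733 L


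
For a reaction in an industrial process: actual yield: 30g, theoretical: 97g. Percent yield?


% yield = actual/theoretical × 100
= 30/97 × 100
= 30.93%

30.93%


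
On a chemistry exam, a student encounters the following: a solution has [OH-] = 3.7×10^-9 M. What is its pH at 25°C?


pOH = -log10([OH-]) = -log10(3.7×10^-9)
= 9 - log10(3.7) = 8.43
pH = 14 - pOH = 14 - 8.43 = 5.57

5.57


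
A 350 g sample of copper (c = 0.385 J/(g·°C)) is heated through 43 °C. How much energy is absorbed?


q = mcΔT = 350 × 0.385 × 43
= 5794.25 J

5794.25 J


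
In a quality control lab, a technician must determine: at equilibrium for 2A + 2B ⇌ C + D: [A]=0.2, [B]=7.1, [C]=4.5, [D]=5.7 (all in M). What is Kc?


Kc = [C][D]/([A]^2[B]^2)
= (4.5^1 × 5.7^1)/(0.2^2 × 7.1^2)
= 25.65/2.0164
= 12.72

12.72


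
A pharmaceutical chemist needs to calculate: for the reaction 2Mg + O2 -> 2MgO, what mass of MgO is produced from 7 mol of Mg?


Mole ratio MgO:Mg = 2:2
n(MgO) = 7 × 2/2 = 7.000 mol
mass = 7.000 × 40.31 = 282.17 g

282.17 g


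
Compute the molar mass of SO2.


M(SO2) = 1×32.07 + 2×16.0
= 32.07 + 32.0
= 64.07 g/mol

64.07 g/mol


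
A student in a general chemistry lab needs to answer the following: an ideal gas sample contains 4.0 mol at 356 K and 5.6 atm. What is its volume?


PV = nRT  (R = 0.08206 L·atm/(mol·K))
V = nRT/P = 4.0×0.08206×356/5.6
= 20.867 L

20.867 L


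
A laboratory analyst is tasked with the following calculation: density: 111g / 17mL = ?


ρ = mass/volume
= 111/17
= 6.529 g/mL

6.529 g/mL


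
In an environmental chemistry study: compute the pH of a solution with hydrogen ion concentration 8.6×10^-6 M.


pH = -log10([H+]) = -log10(8.6×10^-6)
= 6 - log10(8.6)
= 6 - 0.93
= 5.07

5.07


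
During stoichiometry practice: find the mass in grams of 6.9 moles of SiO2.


M(SiO2) = 60.09 g/mol
mass = n × M = 6.9 × 60.09 = 414.62 g

414.62 g


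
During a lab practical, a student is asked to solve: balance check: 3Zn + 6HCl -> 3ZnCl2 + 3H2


Equation: 3Zn + 6HCl -> 3ZnCl2 + 3H2
Check atoms: Cl: 6=6, H: 6=6, Zn: 3=3
Balanced

Yes, balanced


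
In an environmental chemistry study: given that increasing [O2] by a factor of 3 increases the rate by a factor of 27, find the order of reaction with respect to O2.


rate ∝ [O2]^n
3^n = 27 → n = 3
Order in O2: 3

3


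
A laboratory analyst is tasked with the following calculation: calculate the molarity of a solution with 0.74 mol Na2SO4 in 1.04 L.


M = n/V = 0.74/1.04 = 0.712 mol/L

0.712 M


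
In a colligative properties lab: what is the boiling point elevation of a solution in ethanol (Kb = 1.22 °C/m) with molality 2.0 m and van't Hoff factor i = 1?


ΔTb = Kb × m × i
= 1.22 × 2.0 × 1
= 2.44 °C

2.44 °C
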